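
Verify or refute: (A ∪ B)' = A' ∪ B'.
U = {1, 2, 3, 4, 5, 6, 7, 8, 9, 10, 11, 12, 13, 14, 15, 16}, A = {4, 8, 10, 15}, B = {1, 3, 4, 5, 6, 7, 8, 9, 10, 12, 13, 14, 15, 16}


LHS: A ∪ B = {1, 3, 4, 5, 6, 7, 8, 9, 10, 12, 13, 14, 15, 16}
(A ∪ B)' = U \ (A ∪ B) = {2, 11}
A' = {1, 2, 3, 5, 6, 7, 9, 11, 12, 13, 14, 16}, B' = {2, 11}
Claimed RHS: A' ∪ B' = {1, 2, 3, 5, 6, 7, 9, 11, 12, 13, 14, 16}
Identity is INVALID: LHS = {2, 11} but the RHS claimed here equals {1, 2, 3, 5, 6, 7, 9, 11, 12, 13, 14, 16}. The correct form is (A ∪ B)' = A' ∩ B'.

Identity is invalid: (A ∪ B)' = {2, 11} but A' ∪ B' = {1, 2, 3, 5, 6, 7, 9, 11, 12, 13, 14, 16}. The correct De Morgan law is (A ∪ B)' = A' ∩ B'.


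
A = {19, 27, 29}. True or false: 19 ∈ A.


A = {19, 27, 29}
Checking if 19 is in A
19 is in A → True

19 ∈ A


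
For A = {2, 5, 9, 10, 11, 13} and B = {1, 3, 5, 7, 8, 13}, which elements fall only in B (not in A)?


A = {2, 5, 9, 10, 11, 13}
B = {1, 3, 5, 7, 8, 13}
Region: only in B (not in A)
Elements: {1, 3, 7, 8}

Elements only in B (not in A): {1, 3, 7, 8}


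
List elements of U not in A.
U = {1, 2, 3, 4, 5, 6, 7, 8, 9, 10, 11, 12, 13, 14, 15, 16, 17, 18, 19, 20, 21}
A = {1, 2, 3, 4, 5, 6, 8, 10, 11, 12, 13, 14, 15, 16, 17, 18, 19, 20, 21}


Aᶜ = U \ A = elements in U but not in A
U = {1, 2, 3, 4, 5, 6, 7, 8, 9, 10, 11, 12, 13, 14, 15, 16, 17, 18, 19, 20, 21}
A = {1, 2, 3, 4, 5, 6, 8, 10, 11, 12, 13, 14, 15, 16, 17, 18, 19, 20, 21}
Aᶜ = {7, 9}

Aᶜ = {7, 9}


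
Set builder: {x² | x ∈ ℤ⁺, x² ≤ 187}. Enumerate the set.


Checking each candidate:
Condition: positive perfect squares ≤ 187
Result = {1, 4, 9, 16, 25, 36, 49, 64, 81, 100, 121, 144, 169}

{1, 4, 9, 16, 25, 36, 49, 64, 81, 100, 121, 144, 169}


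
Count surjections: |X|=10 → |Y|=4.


n = |X| = 10, k = |Y| = 4. Surjections via inclusion-exclusion:
S(n,k) = Σ(-1)^i × C(k,i) × (k-i)^n, i=0 to k
i=0: (-1)^0×C(4,0)×4^10 = 1048576
i=1: (-1)^1×C(4,1)×3^10 = -236196
i=2: (-1)^2×C(4,2)×2^10 = 6144
i=3: (-1)^3×C(4,3)×1^10 = -4
i=4: (-1)^4×C(4,4)×0^10 = 0
Total = 818520

Number of surjections = 818520


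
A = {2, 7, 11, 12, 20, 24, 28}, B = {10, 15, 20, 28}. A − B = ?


A \ B = elements in A but not in B
A = {2, 7, 11, 12, 20, 24, 28}
B = {10, 15, 20, 28}
Remove from A any elements in B
A \ B = {2, 7, 11, 12, 24}

A \ B = {2, 7, 11, 12, 24}


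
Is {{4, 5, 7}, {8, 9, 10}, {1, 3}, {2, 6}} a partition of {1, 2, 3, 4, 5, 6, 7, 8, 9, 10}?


A partition requires: (1) non-empty parts, (2) pairwise disjoint, (3) union = U
Parts: {4, 5, 7}, {8, 9, 10}, {1, 3}, {2, 6}
Union of parts: {1, 2, 3, 4, 5, 6, 7, 8, 9, 10}
U = {1, 2, 3, 4, 5, 6, 7, 8, 9, 10}
All non-empty? True
Pairwise disjoint? True
Covers U? True

Yes, valid partition


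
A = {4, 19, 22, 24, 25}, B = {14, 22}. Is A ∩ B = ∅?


Disjoint means A ∩ B = ∅.
A ∩ B = {22}
A ∩ B ≠ ∅, so A and B are NOT disjoint.

No, A and B are not disjoint (A ∩ B = {22})


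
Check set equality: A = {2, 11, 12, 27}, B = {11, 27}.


Two sets are equal iff they have exactly the same elements.
A = {2, 11, 12, 27}
B = {11, 27}
Differences: {2, 12}
A ≠ B

No, A ≠ B


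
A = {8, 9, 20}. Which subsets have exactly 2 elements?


|A| = 3, so A has C(3,2) = 3 subsets of size 2.
Enumerate by choosing 2 elements from A at a time:
{8, 9}, {8, 20}, {9, 20}

2-element subsets (3 total): {8, 9}, {8, 20}, {9, 20}


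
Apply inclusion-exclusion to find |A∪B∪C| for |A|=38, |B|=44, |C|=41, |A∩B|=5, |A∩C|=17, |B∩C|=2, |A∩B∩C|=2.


|A∪B∪C| = |A|+|B|+|C| - |A∩B|-|A∩C|-|B∩C| + |A∩B∩C|
= 38+44+41 - 5-17-2 + 2
= 123 - 24 + 2
= 101

|A ∪ B ∪ C| = 101


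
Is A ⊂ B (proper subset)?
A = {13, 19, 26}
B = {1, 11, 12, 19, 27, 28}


A ⊂ B requires: A ⊆ B AND A ≠ B.
A ⊆ B? No
A ⊄ B, so A is not a proper subset.

No, A is not a proper subset of B


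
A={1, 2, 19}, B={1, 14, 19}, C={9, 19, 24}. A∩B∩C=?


A ∩ B = {1, 19}
(A ∩ B) ∩ C = {19}

A ∩ B ∩ C = {19}


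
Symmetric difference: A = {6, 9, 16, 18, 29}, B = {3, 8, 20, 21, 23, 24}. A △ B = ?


A △ B = (A \ B) ∪ (B \ A) = elements in exactly one of A or B
A \ B = {6, 9, 16, 18, 29}
B \ A = {3, 8, 20, 21, 23, 24}
A △ B = {3, 6, 8, 9, 16, 18, 20, 21, 23, 24, 29}

A △ B = {3, 6, 8, 9, 16, 18, 20, 21, 23, 24, 29}


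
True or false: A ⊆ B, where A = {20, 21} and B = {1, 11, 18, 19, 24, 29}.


A ⊆ B means every element of A is in B.
Elements in A not in B: {20, 21}
So A ⊄ B.

No, A ⊄ B


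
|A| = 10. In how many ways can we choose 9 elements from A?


C(n,k) = n! / (k!(n-k)!)
C(10,9) = 10! / (9!1!)
= 10

C(10,9) = 10


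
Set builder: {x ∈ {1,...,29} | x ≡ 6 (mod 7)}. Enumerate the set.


Checking each candidate:
Condition: x in {1,...,29} with x ≡ 6 (mod 7)
Result = {6, 13, 20, 27}

{6, 13, 20, 27}


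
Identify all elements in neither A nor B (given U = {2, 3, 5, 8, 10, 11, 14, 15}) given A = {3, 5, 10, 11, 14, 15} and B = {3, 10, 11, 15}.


A = {3, 5, 10, 11, 14, 15}
B = {3, 10, 11, 15}
Region: in neither A nor B (given U = {2, 3, 5, 8, 10, 11, 14, 15})
Elements: {2, 8}

Elements in neither A nor B (given U = {2, 3, 5, 8, 10, 11, 14, 15}): {2, 8}


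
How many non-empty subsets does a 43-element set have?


Total subsets = 2^n = 2^43 = 8796093022208
Non-empty subsets exclude the empty set: 2^n - 1
= 8796093022208 - 1
= 8796093022207

Number of non-empty subsets = 8796093022207


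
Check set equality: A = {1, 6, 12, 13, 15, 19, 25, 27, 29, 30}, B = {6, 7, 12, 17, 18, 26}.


Two sets are equal iff they have exactly the same elements.
A = {1, 6, 12, 13, 15, 19, 25, 27, 29, 30}
B = {6, 7, 12, 17, 18, 26}
Differences: {1, 7, 13, 15, 17, 18, 19, 25, 26, 27, 29, 30}
A ≠ B

No, A ≠ B


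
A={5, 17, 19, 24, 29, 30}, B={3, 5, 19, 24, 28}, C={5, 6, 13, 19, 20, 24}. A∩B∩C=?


A ∩ B = {5, 19, 24}
(A ∩ B) ∩ C = {5, 19, 24}

A ∩ B ∩ C = {5, 19, 24}


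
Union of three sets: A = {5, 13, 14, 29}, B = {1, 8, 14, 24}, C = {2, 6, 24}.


A ∪ B = {1, 5, 8, 13, 14, 24, 29}
(A ∪ B) ∪ C = {1, 2, 5, 6, 8, 13, 14, 24, 29}

A ∪ B ∪ C = {1, 2, 5, 6, 8, 13, 14, 24, 29}


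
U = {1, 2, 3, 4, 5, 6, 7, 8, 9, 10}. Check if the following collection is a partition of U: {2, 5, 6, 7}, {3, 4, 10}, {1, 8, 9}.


A partition requires: (1) non-empty parts, (2) pairwise disjoint, (3) union = U
Parts: {2, 5, 6, 7}, {3, 4, 10}, {1, 8, 9}
Union of parts: {1, 2, 3, 4, 5, 6, 7, 8, 9, 10}
U = {1, 2, 3, 4, 5, 6, 7, 8, 9, 10}
All non-empty? True
Pairwise disjoint? True
Covers U? True

Yes, valid partition


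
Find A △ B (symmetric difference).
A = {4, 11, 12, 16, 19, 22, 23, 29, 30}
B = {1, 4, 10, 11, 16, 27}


A △ B = (A \ B) ∪ (B \ A) = elements in exactly one of A or B
A \ B = {12, 19, 22, 23, 29, 30}
B \ A = {1, 10, 27}
A △ B = {1, 10, 12, 19, 22, 23, 27, 29, 30}

A △ B = {1, 10, 12, 19, 22, 23, 27, 29, 30}


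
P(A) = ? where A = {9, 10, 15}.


|A| = 3, so |P(A)| = 2^3 = 8
Enumerate subsets by cardinality (0 to 3):
∅, {9}, {10}, {15}, {9, 10}, {9, 15}, {10, 15}, {9, 10, 15}

P(A) has 8 subsets: ∅, {9}, {10}, {15}, {9, 10}, {9, 15}, {10, 15}, {9, 10, 15}


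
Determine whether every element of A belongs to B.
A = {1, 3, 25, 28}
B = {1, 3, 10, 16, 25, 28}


A ⊆ B means every element of A is in B.
All elements of A are in B.
So A ⊆ B.

Yes, A ⊆ B


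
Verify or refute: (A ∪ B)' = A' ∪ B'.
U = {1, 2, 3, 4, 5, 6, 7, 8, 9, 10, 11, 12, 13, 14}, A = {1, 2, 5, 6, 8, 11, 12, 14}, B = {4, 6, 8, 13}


LHS: A ∪ B = {1, 2, 4, 5, 6, 8, 11, 12, 13, 14}
(A ∪ B)' = U \ (A ∪ B) = {3, 7, 9, 10}
A' = {3, 4, 7, 9, 10, 13}, B' = {1, 2, 3, 5, 7, 9, 10, 11, 12, 14}
Claimed RHS: A' ∪ B' = {1, 2, 3, 4, 5, 7, 9, 10, 11, 12, 13, 14}
Identity is INVALID: LHS = {3, 7, 9, 10} but the RHS claimed here equals {1, 2, 3, 4, 5, 7, 9, 10, 11, 12, 13, 14}. The correct form is (A ∪ B)' = A' ∩ B'.

Identity is invalid: (A ∪ B)' = {3, 7, 9, 10} but A' ∪ B' = {1, 2, 3, 4, 5, 7, 9, 10, 11, 12, 13, 14}. The correct De Morgan law is (A ∪ B)' = A' ∩ B'.


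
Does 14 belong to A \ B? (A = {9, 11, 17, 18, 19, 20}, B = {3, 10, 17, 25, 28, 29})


A = {9, 11, 17, 18, 19, 20}, B = {3, 10, 17, 25, 28, 29}
A \ B = elements in A but not in B
A \ B = {9, 11, 18, 19, 20}
Checking if 14 ∈ A \ B
14 is not in A \ B → False

14 ∉ A \ B


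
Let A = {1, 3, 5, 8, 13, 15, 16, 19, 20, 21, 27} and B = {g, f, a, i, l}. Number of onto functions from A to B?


n = |A| = 11, k = |B| = 5. Surjections via inclusion-exclusion:
S(n,k) = Σ(-1)^i × C(k,i) × (k-i)^n, i=0 to k
i=0: (-1)^0×C(5,0)×5^11 = 48828125
i=1: (-1)^1×C(5,1)×4^11 = -20971520
i=2: (-1)^2×C(5,2)×3^11 = 1771470
i=3: (-1)^3×C(5,3)×2^11 = -20480
i=4: (-1)^4×C(5,4)×1^11 = 5
i=5: (-1)^5×C(5,5)×0^11 = 0
Total = 29607600

Number of surjections = 29607600


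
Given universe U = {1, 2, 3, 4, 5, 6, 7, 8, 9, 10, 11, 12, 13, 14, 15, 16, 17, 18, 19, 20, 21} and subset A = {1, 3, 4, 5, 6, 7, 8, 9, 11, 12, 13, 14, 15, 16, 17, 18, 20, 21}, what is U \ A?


Aᶜ = U \ A = elements in U but not in A
U = {1, 2, 3, 4, 5, 6, 7, 8, 9, 10, 11, 12, 13, 14, 15, 16, 17, 18, 19, 20, 21}
A = {1, 3, 4, 5, 6, 7, 8, 9, 11, 12, 13, 14, 15, 16, 17, 18, 20, 21}
Aᶜ = {2, 10, 19}

Aᶜ = {2, 10, 19}


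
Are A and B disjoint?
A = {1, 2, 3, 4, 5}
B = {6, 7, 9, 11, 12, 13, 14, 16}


Disjoint means A ∩ B = ∅.
A ∩ B = ∅
A ∩ B = ∅, so A and B are disjoint.

Yes, A and B are disjoint


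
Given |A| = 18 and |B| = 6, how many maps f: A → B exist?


Each of |A| = 18 inputs maps to any of |B| = 6 outputs.
# functions = |B|^|A| = 6^18
= 101559956668416

Number of functions = 101559956668416


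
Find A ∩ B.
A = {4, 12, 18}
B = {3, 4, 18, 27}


A ∩ B = elements in both A and B
A = {4, 12, 18}
B = {3, 4, 18, 27}
A ∩ B = {4, 18}

A ∩ B = {4, 18}


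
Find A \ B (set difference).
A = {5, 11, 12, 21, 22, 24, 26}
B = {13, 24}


A \ B = elements in A but not in B
A = {5, 11, 12, 21, 22, 24, 26}
B = {13, 24}
Remove from A any elements in B
A \ B = {5, 11, 12, 21, 22, 26}

A \ B = {5, 11, 12, 21, 22, 26}


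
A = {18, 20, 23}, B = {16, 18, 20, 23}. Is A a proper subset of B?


A ⊂ B requires: A ⊆ B AND A ≠ B.
A ⊆ B? Yes
A = B? No
A ⊂ B: Yes (A is a proper subset of B)

Yes, A ⊂ B


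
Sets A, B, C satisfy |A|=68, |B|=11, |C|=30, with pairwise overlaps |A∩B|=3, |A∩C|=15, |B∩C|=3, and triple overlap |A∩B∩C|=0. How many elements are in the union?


|A∪B∪C| = |A|+|B|+|C| - |A∩B|-|A∩C|-|B∩C| + |A∩B∩C|
= 68+11+30 - 3-15-3 + 0
= 109 - 21 + 0
= 88

|A ∪ B ∪ C| = 88


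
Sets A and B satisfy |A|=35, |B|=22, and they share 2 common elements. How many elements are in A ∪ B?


|A ∪ B| = |A| + |B| - |A ∩ B|
= 35 + 22 - 2
= 55

|A ∪ B| = 55


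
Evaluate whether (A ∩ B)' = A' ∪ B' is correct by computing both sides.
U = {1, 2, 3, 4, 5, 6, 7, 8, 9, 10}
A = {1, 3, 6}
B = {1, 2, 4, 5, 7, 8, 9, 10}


LHS: A ∩ B = {1}
(A ∩ B)' = U \ (A ∩ B) = {2, 3, 4, 5, 6, 7, 8, 9, 10}
A' = {2, 4, 5, 7, 8, 9, 10}, B' = {3, 6}
Claimed RHS: A' ∪ B' = {2, 3, 4, 5, 6, 7, 8, 9, 10}
Identity is VALID: LHS = RHS = {2, 3, 4, 5, 6, 7, 8, 9, 10} ✓

Identity is valid. (A ∩ B)' = A' ∪ B' = {2, 3, 4, 5, 6, 7, 8, 9, 10}


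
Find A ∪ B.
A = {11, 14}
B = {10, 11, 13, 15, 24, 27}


A ∪ B = all elements in A or B (or both)
A = {11, 14}
B = {10, 11, 13, 15, 24, 27}
A ∪ B = {10, 11, 13, 14, 15, 24, 27}

A ∪ B = {10, 11, 13, 14, 15, 24, 27}


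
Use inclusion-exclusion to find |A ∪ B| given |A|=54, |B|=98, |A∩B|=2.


|A ∪ B| = |A| + |B| - |A ∩ B|
= 54 + 98 - 2
= 150

|A ∪ B| = 150


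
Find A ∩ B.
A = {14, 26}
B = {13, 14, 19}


A ∩ B = elements in both A and B
A = {14, 26}
B = {13, 14, 19}
A ∩ B = {14}

A ∩ B = {14}


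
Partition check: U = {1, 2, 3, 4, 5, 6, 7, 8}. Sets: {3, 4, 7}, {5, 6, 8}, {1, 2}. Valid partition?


A partition requires: (1) non-empty parts, (2) pairwise disjoint, (3) union = U
Parts: {3, 4, 7}, {5, 6, 8}, {1, 2}
Union of parts: {1, 2, 3, 4, 5, 6, 7, 8}
U = {1, 2, 3, 4, 5, 6, 7, 8}
All non-empty? True
Pairwise disjoint? True
Covers U? True

Yes, valid partition


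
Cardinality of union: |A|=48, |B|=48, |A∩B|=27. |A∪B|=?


|A ∪ B| = |A| + |B| - |A ∩ B|
= 48 + 48 - 27
= 69

|A ∪ B| = 69


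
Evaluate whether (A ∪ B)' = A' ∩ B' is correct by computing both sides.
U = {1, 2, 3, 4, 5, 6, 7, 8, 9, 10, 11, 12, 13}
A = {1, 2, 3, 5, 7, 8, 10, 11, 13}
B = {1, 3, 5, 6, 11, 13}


LHS: A ∪ B = {1, 2, 3, 5, 6, 7, 8, 10, 11, 13}
(A ∪ B)' = U \ (A ∪ B) = {4, 9, 12}
A' = {4, 6, 9, 12}, B' = {2, 4, 7, 8, 9, 10, 12}
Claimed RHS: A' ∩ B' = {4, 9, 12}
Identity is VALID: LHS = RHS = {4, 9, 12} ✓

Identity is valid. (A ∪ B)' = A' ∩ B' = {4, 9, 12}


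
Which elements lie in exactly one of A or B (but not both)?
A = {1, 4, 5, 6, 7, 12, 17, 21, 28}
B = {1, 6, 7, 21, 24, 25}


A △ B = (A \ B) ∪ (B \ A) = elements in exactly one of A or B
A \ B = {4, 5, 12, 17, 28}
B \ A = {24, 25}
A △ B = {4, 5, 12, 17, 24, 25, 28}

A △ B = {4, 5, 12, 17, 24, 25, 28}


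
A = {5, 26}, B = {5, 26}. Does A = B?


Two sets are equal iff they have exactly the same elements.
A = {5, 26}
B = {5, 26}
Same elements → A = B

Yes, A = B


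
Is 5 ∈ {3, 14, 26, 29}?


A = {3, 14, 26, 29}
Checking if 5 is in A
5 is not in A → False

5 ∉ A


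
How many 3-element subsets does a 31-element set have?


C(n,k) = n! / (k!(n-k)!)
C(31,3) = 31! / (3!28!)
= 4495

C(31,3) = 4495


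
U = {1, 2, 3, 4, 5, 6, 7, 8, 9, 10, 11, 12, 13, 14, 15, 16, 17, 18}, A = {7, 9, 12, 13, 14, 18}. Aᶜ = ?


Aᶜ = U \ A = elements in U but not in A
U = {1, 2, 3, 4, 5, 6, 7, 8, 9, 10, 11, 12, 13, 14, 15, 16, 17, 18}
A = {7, 9, 12, 13, 14, 18}
Aᶜ = {1, 2, 3, 4, 5, 6, 8, 10, 11, 15, 16, 17}

Aᶜ = {1, 2, 3, 4, 5, 6, 8, 10, 11, 15, 16, 17}


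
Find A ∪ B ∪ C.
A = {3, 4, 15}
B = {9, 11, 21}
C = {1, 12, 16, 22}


A ∪ B = {3, 4, 9, 11, 15, 21}
(A ∪ B) ∪ C = {1, 3, 4, 9, 11, 12, 15, 16, 21, 22}

A ∪ B ∪ C = {1, 3, 4, 9, 11, 12, 15, 16, 21, 22}


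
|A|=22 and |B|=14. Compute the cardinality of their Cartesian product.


|A × B| = |A| × |B|
= 22 × 14
= 308

|A × B| = 308


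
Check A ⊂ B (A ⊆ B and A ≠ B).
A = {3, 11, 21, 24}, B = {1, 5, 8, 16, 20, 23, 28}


A ⊂ B requires: A ⊆ B AND A ≠ B.
A ⊆ B? No
A ⊄ B, so A is not a proper subset.

No, A is not a proper subset of B


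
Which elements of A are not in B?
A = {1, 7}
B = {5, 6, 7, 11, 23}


A \ B = elements in A but not in B
A = {1, 7}
B = {5, 6, 7, 11, 23}
Remove from A any elements in B
A \ B = {1}

A \ B = {1}


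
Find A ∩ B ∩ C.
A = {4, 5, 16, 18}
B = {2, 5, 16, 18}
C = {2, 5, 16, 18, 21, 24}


A ∩ B = {5, 16, 18}
(A ∩ B) ∩ C = {5, 16, 18}

A ∩ B ∩ C = {5, 16, 18}


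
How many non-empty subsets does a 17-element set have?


Total subsets = 2^n = 2^17 = 131072
Non-empty subsets exclude the empty set: 2^n - 1
= 131072 - 1
= 131071

Number of non-empty subsets = 131071


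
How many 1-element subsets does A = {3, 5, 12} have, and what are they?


|A| = 3, so A has C(3,1) = 3 subsets of size 1.
Enumerate by choosing 1 elements from A at a time:
{3}, {5}, {12}

1-element subsets (3 total): {3}, {5}, {12}


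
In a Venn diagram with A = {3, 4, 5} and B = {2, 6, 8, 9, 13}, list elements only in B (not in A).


A = {3, 4, 5}
B = {2, 6, 8, 9, 13}
Region: only in B (not in A)
Elements: {2, 6, 8, 9, 13}

Elements only in B (not in A): {2, 6, 8, 9, 13}


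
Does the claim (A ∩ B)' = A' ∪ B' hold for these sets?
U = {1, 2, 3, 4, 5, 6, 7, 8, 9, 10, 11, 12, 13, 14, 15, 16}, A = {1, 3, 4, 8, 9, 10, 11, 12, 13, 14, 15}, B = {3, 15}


LHS: A ∩ B = {3, 15}
(A ∩ B)' = U \ (A ∩ B) = {1, 2, 4, 5, 6, 7, 8, 9, 10, 11, 12, 13, 14, 16}
A' = {2, 5, 6, 7, 16}, B' = {1, 2, 4, 5, 6, 7, 8, 9, 10, 11, 12, 13, 14, 16}
Claimed RHS: A' ∪ B' = {1, 2, 4, 5, 6, 7, 8, 9, 10, 11, 12, 13, 14, 16}
Identity is VALID: LHS = RHS = {1, 2, 4, 5, 6, 7, 8, 9, 10, 11, 12, 13, 14, 16} ✓

Identity is valid. (A ∩ B)' = A' ∪ B' = {1, 2, 4, 5, 6, 7, 8, 9, 10, 11, 12, 13, 14, 16}


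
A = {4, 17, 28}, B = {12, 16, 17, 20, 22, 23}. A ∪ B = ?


A ∪ B = all elements in A or B (or both)
A = {4, 17, 28}
B = {12, 16, 17, 20, 22, 23}
A ∪ B = {4, 12, 16, 17, 20, 22, 23, 28}

A ∪ B = {4, 12, 16, 17, 20, 22, 23, 28}


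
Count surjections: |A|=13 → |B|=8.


n = |A| = 13, k = |B| = 8. Surjections via inclusion-exclusion:
S(n,k) = Σ(-1)^i × C(k,i) × (k-i)^n, i=0 to k
i=0: (-1)^0×C(8,0)×8^13 = 549755813888
i=1: (-1)^1×C(8,1)×7^13 = -775112083256
i=2: (-1)^2×C(8,2)×6^13 = 365699432448
i=3: (-1)^3×C(8,3)×5^13 = -68359375000
i=4: (-1)^4×C(8,4)×4^13 = 4697620480
i=5: (-1)^5×C(8,5)×3^13 = -89282088
i=6: (-1)^6×C(8,6)×2^13 = 229376
i=7: (-1)^7×C(8,7)×1^13 = -8
i=8: (-1)^8×C(8,8)×0^13 = 0
Total = 76592355840

Number of surjections = 76592355840


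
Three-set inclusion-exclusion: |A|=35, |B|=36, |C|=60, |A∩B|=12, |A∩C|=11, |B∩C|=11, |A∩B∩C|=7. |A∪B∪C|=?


|A∪B∪C| = |A|+|B|+|C| - |A∩B|-|A∩C|-|B∩C| + |A∩B∩C|
= 35+36+60 - 12-11-11 + 7
= 131 - 34 + 7
= 104

|A ∪ B ∪ C| = 104


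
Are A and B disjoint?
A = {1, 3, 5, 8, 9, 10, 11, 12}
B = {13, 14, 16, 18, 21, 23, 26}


Disjoint means A ∩ B = ∅.
A ∩ B = ∅
A ∩ B = ∅, so A and B are disjoint.

Yes, A and B are disjoint


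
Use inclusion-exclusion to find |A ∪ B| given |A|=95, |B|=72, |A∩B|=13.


|A ∪ B| = |A| + |B| - |A ∩ B|
= 95 + 72 - 13
= 154

|A ∪ B| = 154


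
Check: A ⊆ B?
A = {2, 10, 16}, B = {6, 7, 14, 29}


A ⊆ B means every element of A is in B.
Elements in A not in B: {2, 10, 16}
So A ⊄ B.

No, A ⊄ B


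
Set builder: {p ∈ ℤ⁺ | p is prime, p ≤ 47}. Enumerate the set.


Checking each candidate:
Condition: primes ≤ 47
Result = {2, 3, 5, 7, 11, 13, 17, 19, 23, 29, 31, 37, 41, 43, 47}

{2, 3, 5, 7, 11, 13, 17, 19, 23, 29, 31, 37, 41, 43, 47}


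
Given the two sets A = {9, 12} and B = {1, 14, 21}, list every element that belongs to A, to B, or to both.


A ∪ B = all elements in A or B (or both)
A = {9, 12}
B = {1, 14, 21}
A ∪ B = {1, 9, 12, 14, 21}

A ∪ B = {1, 9, 12, 14, 21}


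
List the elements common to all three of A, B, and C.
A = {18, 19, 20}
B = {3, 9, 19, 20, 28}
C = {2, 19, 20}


A ∩ B = {19, 20}
(A ∩ B) ∩ C = {19, 20}

A ∩ B ∩ C = {19, 20}


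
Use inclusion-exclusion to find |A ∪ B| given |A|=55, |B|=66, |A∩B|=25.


|A ∪ B| = |A| + |B| - |A ∩ B|
= 55 + 66 - 25
= 96

|A ∪ B| = 96


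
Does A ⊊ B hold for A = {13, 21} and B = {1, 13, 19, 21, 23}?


A ⊂ B requires: A ⊆ B AND A ≠ B.
A ⊆ B? Yes
A = B? No
A ⊂ B: Yes (A is a proper subset of B)

Yes, A ⊂ B


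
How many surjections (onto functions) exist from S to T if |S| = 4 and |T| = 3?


n = |S| = 4, k = |T| = 3. Surjections via inclusion-exclusion:
S(n,k) = Σ(-1)^i × C(k,i) × (k-i)^n, i=0 to k
i=0: (-1)^0×C(3,0)×3^4 = 81
i=1: (-1)^1×C(3,1)×2^4 = -48
i=2: (-1)^2×C(3,2)×1^4 = 3
i=3: (-1)^3×C(3,3)×0^4 = 0
Total = 36

Number of surjections = 36


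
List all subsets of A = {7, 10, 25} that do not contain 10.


A subset of A that omits 10 is a subset of A \ {10}, so there are 2^(n-1) = 2^2 = 4 of them.
Subsets excluding 10: ∅, {7}, {25}, {7, 25}

Subsets excluding 10 (4 total): ∅, {7}, {25}, {7, 25}


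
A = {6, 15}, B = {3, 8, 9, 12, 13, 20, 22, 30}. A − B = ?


A \ B = elements in A but not in B
A = {6, 15}
B = {3, 8, 9, 12, 13, 20, 22, 30}
Remove from A any elements in B
A \ B = {6, 15}

A \ B = {6, 15}


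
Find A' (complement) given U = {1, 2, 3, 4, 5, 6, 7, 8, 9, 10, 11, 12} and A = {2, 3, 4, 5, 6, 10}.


Aᶜ = U \ A = elements in U but not in A
U = {1, 2, 3, 4, 5, 6, 7, 8, 9, 10, 11, 12}
A = {2, 3, 4, 5, 6, 10}
Aᶜ = {1, 7, 8, 9, 11, 12}

Aᶜ = {1, 7, 8, 9, 11, 12}


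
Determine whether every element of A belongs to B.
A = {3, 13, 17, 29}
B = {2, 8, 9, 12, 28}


A ⊆ B means every element of A is in B.
Elements in A not in B: {3, 13, 17, 29}
So A ⊄ B.

No, A ⊄ B


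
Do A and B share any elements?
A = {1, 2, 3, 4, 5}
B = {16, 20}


Disjoint means A ∩ B = ∅.
A ∩ B = ∅
A ∩ B = ∅, so A and B are disjoint.

No — A and B share no elements (A ∩ B = ∅), so they are disjoint


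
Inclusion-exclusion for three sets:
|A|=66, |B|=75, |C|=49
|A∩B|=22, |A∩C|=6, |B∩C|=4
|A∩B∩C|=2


|A∪B∪C| = |A|+|B|+|C| - |A∩B|-|A∩C|-|B∩C| + |A∩B∩C|
= 66+75+49 - 22-6-4 + 2
= 190 - 32 + 2
= 160

|A ∪ B ∪ C| = 160


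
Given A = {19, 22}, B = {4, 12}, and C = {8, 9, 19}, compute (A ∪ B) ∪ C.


A ∪ B = {4, 12, 19, 22}
(A ∪ B) ∪ C = {4, 8, 9, 12, 19, 22}

A ∪ B ∪ C = {4, 8, 9, 12, 19, 22}


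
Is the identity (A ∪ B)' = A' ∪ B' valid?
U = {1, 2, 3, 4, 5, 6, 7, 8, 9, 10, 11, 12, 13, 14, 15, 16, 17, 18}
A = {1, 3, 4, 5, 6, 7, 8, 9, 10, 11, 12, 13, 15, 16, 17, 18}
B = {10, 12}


LHS: A ∪ B = {1, 3, 4, 5, 6, 7, 8, 9, 10, 11, 12, 13, 15, 16, 17, 18}
(A ∪ B)' = U \ (A ∪ B) = {2, 14}
A' = {2, 14}, B' = {1, 2, 3, 4, 5, 6, 7, 8, 9, 11, 13, 14, 15, 16, 17, 18}
Claimed RHS: A' ∪ B' = {1, 2, 3, 4, 5, 6, 7, 8, 9, 11, 13, 14, 15, 16, 17, 18}
Identity is INVALID: LHS = {2, 14} but the RHS claimed here equals {1, 2, 3, 4, 5, 6, 7, 8, 9, 11, 13, 14, 15, 16, 17, 18}. The correct form is (A ∪ B)' = A' ∩ B'.

Identity is invalid: (A ∪ B)' = {2, 14} but A' ∪ B' = {1, 2, 3, 4, 5, 6, 7, 8, 9, 11, 13, 14, 15, 16, 17, 18}. The correct De Morgan law is (A ∪ B)' = A' ∩ B'.


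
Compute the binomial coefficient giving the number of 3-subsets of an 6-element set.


C(n,k) = n! / (k!(n-k)!)
C(6,3) = 6! / (3!3!)
= 20

C(6,3) = 20


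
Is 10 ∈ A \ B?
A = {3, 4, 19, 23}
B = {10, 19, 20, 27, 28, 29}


A = {3, 4, 19, 23}, B = {10, 19, 20, 27, 28, 29}
A \ B = elements in A but not in B
A \ B = {3, 4, 23}
Checking if 10 ∈ A \ B
10 is not in A \ B → False

10 ∉ A \ B


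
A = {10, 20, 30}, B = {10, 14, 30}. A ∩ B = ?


A ∩ B = elements in both A and B
A = {10, 20, 30}
B = {10, 14, 30}
A ∩ B = {10, 30}

A ∩ B = {10, 30}


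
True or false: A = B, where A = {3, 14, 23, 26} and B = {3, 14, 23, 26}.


Two sets are equal iff they have exactly the same elements.
A = {3, 14, 23, 26}
B = {3, 14, 23, 26}
Same elements → A = B

Yes, A = B


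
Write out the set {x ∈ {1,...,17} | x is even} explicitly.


Checking each candidate:
Condition: even numbers in {1,...,17}
Result = {2, 4, 6, 8, 10, 12, 14, 16}

{2, 4, 6, 8, 10, 12, 14, 16}


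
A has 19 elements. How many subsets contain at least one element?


Total subsets = 2^n = 2^19 = 524288
Non-empty subsets exclude the empty set: 2^n - 1
= 524288 - 1
= 524287

Number of non-empty subsets = 524287


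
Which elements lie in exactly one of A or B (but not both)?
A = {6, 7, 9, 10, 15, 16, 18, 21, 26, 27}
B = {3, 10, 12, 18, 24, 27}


A △ B = (A \ B) ∪ (B \ A) = elements in exactly one of A or B
A \ B = {6, 7, 9, 15, 16, 21, 26}
B \ A = {3, 12, 24}
A △ B = {3, 6, 7, 9, 12, 15, 16, 21, 24, 26}

A △ B = {3, 6, 7, 9, 12, 15, 16, 21, 24, 26}


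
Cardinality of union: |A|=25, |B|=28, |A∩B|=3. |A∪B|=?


|A ∪ B| = |A| + |B| - |A ∩ B|
= 25 + 28 - 3
= 50

|A ∪ B| = 50


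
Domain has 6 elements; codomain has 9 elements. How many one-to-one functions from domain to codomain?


An injection sends each of |A| = 6 inputs to a distinct output in B.
# injections = |B|·(|B|-1)·…·(|B|-|A|+1) = 9! / (9 - 6)!
= 9 × 8 × 7 × 6 × 5 × 4
= 60480

Number of injections = 60480


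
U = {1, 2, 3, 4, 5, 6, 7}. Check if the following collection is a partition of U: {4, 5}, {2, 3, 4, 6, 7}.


A partition requires: (1) non-empty parts, (2) pairwise disjoint, (3) union = U
Parts: {4, 5}, {2, 3, 4, 6, 7}
Union of parts: {2, 3, 4, 5, 6, 7}
U = {1, 2, 3, 4, 5, 6, 7}
All non-empty? True
Pairwise disjoint? False
Covers U? False

No, not a valid partition


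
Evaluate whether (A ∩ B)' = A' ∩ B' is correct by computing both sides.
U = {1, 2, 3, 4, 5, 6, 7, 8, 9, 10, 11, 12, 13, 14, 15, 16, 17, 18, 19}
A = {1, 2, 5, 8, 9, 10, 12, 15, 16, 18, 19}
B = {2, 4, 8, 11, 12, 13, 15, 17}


LHS: A ∩ B = {2, 8, 12, 15}
(A ∩ B)' = U \ (A ∩ B) = {1, 3, 4, 5, 6, 7, 9, 10, 11, 13, 14, 16, 17, 18, 19}
A' = {3, 4, 6, 7, 11, 13, 14, 17}, B' = {1, 3, 5, 6, 7, 9, 10, 14, 16, 18, 19}
Claimed RHS: A' ∩ B' = {3, 6, 7, 14}
Identity is INVALID: LHS = {1, 3, 4, 5, 6, 7, 9, 10, 11, 13, 14, 16, 17, 18, 19} but the RHS claimed here equals {3, 6, 7, 14}. The correct form is (A ∩ B)' = A' ∪ B'.

Identity is invalid: (A ∩ B)' = {1, 3, 4, 5, 6, 7, 9, 10, 11, 13, 14, 16, 17, 18, 19} but A' ∩ B' = {3, 6, 7, 14}. The correct De Morgan law is (A ∩ B)' = A' ∪ B'.


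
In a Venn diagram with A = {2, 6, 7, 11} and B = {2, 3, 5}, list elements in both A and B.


A = {2, 6, 7, 11}
B = {2, 3, 5}
Region: in both A and B
Elements: {2}

Elements in both A and B: {2}


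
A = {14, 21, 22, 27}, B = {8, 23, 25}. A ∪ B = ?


A ∪ B = all elements in A or B (or both)
A = {14, 21, 22, 27}
B = {8, 23, 25}
A ∪ B = {8, 14, 21, 22, 23, 25, 27}

A ∪ B = {8, 14, 21, 22, 23, 25, 27}


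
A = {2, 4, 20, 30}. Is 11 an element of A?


A = {2, 4, 20, 30}
Checking if 11 is in A
11 is not in A → False

11 ∉ A


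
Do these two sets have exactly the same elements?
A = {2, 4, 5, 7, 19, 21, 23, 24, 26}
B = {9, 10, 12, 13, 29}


Two sets are equal iff they have exactly the same elements.
A = {2, 4, 5, 7, 19, 21, 23, 24, 26}
B = {9, 10, 12, 13, 29}
Differences: {2, 4, 5, 7, 9, 10, 12, 13, 19, 21, 23, 24, 26, 29}
A ≠ B

No, A ≠ B


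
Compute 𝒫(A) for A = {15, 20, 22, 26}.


|A| = 4, so |P(A)| = 2^4 = 16
Enumerate subsets by cardinality (0 to 4):
∅, {15}, {20}, {22}, {26}, {15, 20}, {15, 22}, {15, 26}, {20, 22}, {20, 26}, {22, 26}, {15, 20, 22}, {15, 20, 26}, {15, 22, 26}, {20, 22, 26}, {15, 20, 22, 26}

P(A) has 16 subsets: ∅, {15}, {20}, {22}, {26}, {15, 20}, {15, 22}, {15, 26}, {20, 22}, {20, 26}, {22, 26}, {15, 20, 22}, {15, 20, 26}, {15, 22, 26}, {20, 22, 26}, {15, 20, 22, 26}


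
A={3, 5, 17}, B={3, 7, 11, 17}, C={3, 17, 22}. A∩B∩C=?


A ∩ B = {3, 17}
(A ∩ B) ∩ C = {3, 17}

A ∩ B ∩ C = {3, 17}


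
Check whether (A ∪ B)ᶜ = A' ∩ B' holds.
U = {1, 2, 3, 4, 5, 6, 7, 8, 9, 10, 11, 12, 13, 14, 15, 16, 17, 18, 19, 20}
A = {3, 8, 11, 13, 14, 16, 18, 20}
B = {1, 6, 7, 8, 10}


LHS: A ∪ B = {1, 3, 6, 7, 8, 10, 11, 13, 14, 16, 18, 20}
(A ∪ B)' = U \ (A ∪ B) = {2, 4, 5, 9, 12, 15, 17, 19}
A' = {1, 2, 4, 5, 6, 7, 9, 10, 12, 15, 17, 19}, B' = {2, 3, 4, 5, 9, 11, 12, 13, 14, 15, 16, 17, 18, 19, 20}
Claimed RHS: A' ∩ B' = {2, 4, 5, 9, 12, 15, 17, 19}
Identity is VALID: LHS = RHS = {2, 4, 5, 9, 12, 15, 17, 19} ✓

Identity is valid. (A ∪ B)' = A' ∩ B' = {2, 4, 5, 9, 12, 15, 17, 19}


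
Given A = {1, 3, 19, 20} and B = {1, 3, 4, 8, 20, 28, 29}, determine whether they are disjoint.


Disjoint means A ∩ B = ∅.
A ∩ B = {1, 3, 20}
A ∩ B ≠ ∅, so A and B are NOT disjoint.

No, A and B are not disjoint (A ∩ B = {1, 3, 20})


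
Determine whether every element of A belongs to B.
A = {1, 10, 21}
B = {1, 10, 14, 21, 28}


A ⊆ B means every element of A is in B.
All elements of A are in B.
So A ⊆ B.

Yes, A ⊆ B


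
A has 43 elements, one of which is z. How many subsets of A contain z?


Subsets of A containing z correspond to subsets of A \ {z}, which has 42 elements.
Count = 2^(n-1) = 2^42
= 4398046511104

Number of subsets containing z = 4398046511104


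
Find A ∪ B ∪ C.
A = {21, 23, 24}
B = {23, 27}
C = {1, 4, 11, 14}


A ∪ B = {21, 23, 24, 27}
(A ∪ B) ∪ C = {1, 4, 11, 14, 21, 23, 24, 27}

A ∪ B ∪ C = {1, 4, 11, 14, 21, 23, 24, 27}


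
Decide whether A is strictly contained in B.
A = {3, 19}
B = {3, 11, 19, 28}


A ⊂ B requires: A ⊆ B AND A ≠ B.
A ⊆ B? Yes
A = B? No
A ⊂ B: Yes (A is a proper subset of B)

Yes, A ⊂ B


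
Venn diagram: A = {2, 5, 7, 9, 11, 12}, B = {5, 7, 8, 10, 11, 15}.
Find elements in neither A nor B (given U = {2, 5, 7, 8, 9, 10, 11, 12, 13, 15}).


A = {2, 5, 7, 9, 11, 12}
B = {5, 7, 8, 10, 11, 15}
Region: in neither A nor B (given U = {2, 5, 7, 8, 9, 10, 11, 12, 13, 15})
Elements: {13}

Elements in neither A nor B (given U = {2, 5, 7, 8, 9, 10, 11, 12, 13, 15}): {13}


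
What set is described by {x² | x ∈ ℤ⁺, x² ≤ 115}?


Checking each candidate:
Condition: positive perfect squares ≤ 115
Result = {1, 4, 9, 16, 25, 36, 49, 64, 81, 100}

{1, 4, 9, 16, 25, 36, 49, 64, 81, 100}


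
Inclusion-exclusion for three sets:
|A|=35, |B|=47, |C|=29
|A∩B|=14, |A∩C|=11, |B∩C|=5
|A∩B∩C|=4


|A∪B∪C| = |A|+|B|+|C| - |A∩B|-|A∩C|-|B∩C| + |A∩B∩C|
= 35+47+29 - 14-11-5 + 4
= 111 - 30 + 4
= 85

|A ∪ B ∪ C| = 85


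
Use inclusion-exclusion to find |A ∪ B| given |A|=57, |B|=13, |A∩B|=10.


|A ∪ B| = |A| + |B| - |A ∩ B|
= 57 + 13 - 10
= 60

|A ∪ B| = 60


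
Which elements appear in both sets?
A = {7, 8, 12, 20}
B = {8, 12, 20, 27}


A ∩ B = elements in both A and B
A = {7, 8, 12, 20}
B = {8, 12, 20, 27}
A ∩ B = {8, 12, 20}

A ∩ B = {8, 12, 20}


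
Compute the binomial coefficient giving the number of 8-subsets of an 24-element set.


C(n,k) = n! / (k!(n-k)!)
C(24,8) = 24! / (8!16!)
= 735471

C(24,8) = 735471


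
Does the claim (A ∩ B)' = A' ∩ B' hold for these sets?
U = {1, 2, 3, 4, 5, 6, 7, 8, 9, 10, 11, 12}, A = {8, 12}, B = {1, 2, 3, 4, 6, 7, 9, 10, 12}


LHS: A ∩ B = {12}
(A ∩ B)' = U \ (A ∩ B) = {1, 2, 3, 4, 5, 6, 7, 8, 9, 10, 11}
A' = {1, 2, 3, 4, 5, 6, 7, 9, 10, 11}, B' = {5, 8, 11}
Claimed RHS: A' ∩ B' = {5, 11}
Identity is INVALID: LHS = {1, 2, 3, 4, 5, 6, 7, 8, 9, 10, 11} but the RHS claimed here equals {5, 11}. The correct form is (A ∩ B)' = A' ∪ B'.

Identity is invalid: (A ∩ B)' = {1, 2, 3, 4, 5, 6, 7, 8, 9, 10, 11} but A' ∩ B' = {5, 11}. The correct De Morgan law is (A ∩ B)' = A' ∪ B'.


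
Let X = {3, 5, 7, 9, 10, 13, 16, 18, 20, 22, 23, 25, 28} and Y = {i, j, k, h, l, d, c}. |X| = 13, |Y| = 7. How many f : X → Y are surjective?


n = |X| = 13, k = |Y| = 7. Surjections via inclusion-exclusion:
S(n,k) = Σ(-1)^i × C(k,i) × (k-i)^n, i=0 to k
i=0: (-1)^0×C(7,0)×7^13 = 96889010407
i=1: (-1)^1×C(7,1)×6^13 = -91424858112
i=2: (-1)^2×C(7,2)×5^13 = 25634765625
i=3: (-1)^3×C(7,3)×4^13 = -2348810240
i=4: (-1)^4×C(7,4)×3^13 = 55801305
i=5: (-1)^5×C(7,5)×2^13 = -172032
i=6: (-1)^6×C(7,6)×1^13 = 7
i=7: (-1)^7×C(7,7)×0^13 = 0
Total = 28805736960

Number of surjections = 28805736960


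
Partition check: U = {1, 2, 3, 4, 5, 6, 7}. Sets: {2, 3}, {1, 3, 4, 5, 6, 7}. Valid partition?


A partition requires: (1) non-empty parts, (2) pairwise disjoint, (3) union = U
Parts: {2, 3}, {1, 3, 4, 5, 6, 7}
Union of parts: {1, 2, 3, 4, 5, 6, 7}
U = {1, 2, 3, 4, 5, 6, 7}
All non-empty? True
Pairwise disjoint? False
Covers U? True

No, not a valid partition


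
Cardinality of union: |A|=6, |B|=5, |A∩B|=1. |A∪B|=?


|A ∪ B| = |A| + |B| - |A ∩ B|
= 6 + 5 - 1
= 10

|A ∪ B| = 10


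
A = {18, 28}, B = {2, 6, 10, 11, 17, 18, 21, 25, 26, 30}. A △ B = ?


A △ B = (A \ B) ∪ (B \ A) = elements in exactly one of A or B
A \ B = {28}
B \ A = {2, 6, 10, 11, 17, 21, 25, 26, 30}
A △ B = {2, 6, 10, 11, 17, 21, 25, 26, 28, 30}

A △ B = {2, 6, 10, 11, 17, 21, 25, 26, 28, 30}


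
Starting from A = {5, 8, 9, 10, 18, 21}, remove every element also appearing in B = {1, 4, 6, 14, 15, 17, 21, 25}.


A \ B = elements in A but not in B
A = {5, 8, 9, 10, 18, 21}
B = {1, 4, 6, 14, 15, 17, 21, 25}
Remove from A any elements in B
A \ B = {5, 8, 9, 10, 18}

A \ B = {5, 8, 9, 10, 18}


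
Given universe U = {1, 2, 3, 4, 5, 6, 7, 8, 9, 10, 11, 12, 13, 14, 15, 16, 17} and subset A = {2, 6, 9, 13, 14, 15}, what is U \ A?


Aᶜ = U \ A = elements in U but not in A
U = {1, 2, 3, 4, 5, 6, 7, 8, 9, 10, 11, 12, 13, 14, 15, 16, 17}
A = {2, 6, 9, 13, 14, 15}
Aᶜ = {1, 3, 4, 5, 7, 8, 10, 11, 12, 16, 17}

Aᶜ = {1, 3, 4, 5, 7, 8, 10, 11, 12, 16, 17}


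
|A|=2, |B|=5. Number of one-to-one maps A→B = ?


An injection sends each of |A| = 2 inputs to a distinct output in B.
# injections = |B|·(|B|-1)·…·(|B|-|A|+1) = 5! / (5 - 2)!
= 5 × 4
= 20

Number of injections = 20


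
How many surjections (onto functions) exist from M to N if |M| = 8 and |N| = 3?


n = |M| = 8, k = |N| = 3. Surjections via inclusion-exclusion:
S(n,k) = Σ(-1)^i × C(k,i) × (k-i)^n, i=0 to k
i=0: (-1)^0×C(3,0)×3^8 = 6561
i=1: (-1)^1×C(3,1)×2^8 = -768
i=2: (-1)^2×C(3,2)×1^8 = 3
i=3: (-1)^3×C(3,3)×0^8 = 0
Total = 5796

Number of surjections = 5796


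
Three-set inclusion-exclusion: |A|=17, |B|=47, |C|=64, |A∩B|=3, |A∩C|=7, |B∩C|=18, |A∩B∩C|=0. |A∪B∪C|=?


|A∪B∪C| = |A|+|B|+|C| - |A∩B|-|A∩C|-|B∩C| + |A∩B∩C|
= 17+47+64 - 3-7-18 + 0
= 128 - 28 + 0
= 100

|A ∪ B ∪ C| = 100


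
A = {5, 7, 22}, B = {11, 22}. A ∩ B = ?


A ∩ B = elements in both A and B
A = {5, 7, 22}
B = {11, 22}
A ∩ B = {22}

A ∩ B = {22}


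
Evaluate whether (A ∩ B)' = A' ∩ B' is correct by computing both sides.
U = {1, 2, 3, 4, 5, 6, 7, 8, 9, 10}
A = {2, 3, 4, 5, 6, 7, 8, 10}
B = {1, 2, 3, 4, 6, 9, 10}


LHS: A ∩ B = {2, 3, 4, 6, 10}
(A ∩ B)' = U \ (A ∩ B) = {1, 5, 7, 8, 9}
A' = {1, 9}, B' = {5, 7, 8}
Claimed RHS: A' ∩ B' = ∅
Identity is INVALID: LHS = {1, 5, 7, 8, 9} but the RHS claimed here equals ∅. The correct form is (A ∩ B)' = A' ∪ B'.

Identity is invalid: (A ∩ B)' = {1, 5, 7, 8, 9} but A' ∩ B' = ∅. The correct De Morgan law is (A ∩ B)' = A' ∪ B'.


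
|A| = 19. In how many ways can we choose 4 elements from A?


C(n,k) = n! / (k!(n-k)!)
C(19,4) = 19! / (4!15!)
= 3876

C(19,4) = 3876


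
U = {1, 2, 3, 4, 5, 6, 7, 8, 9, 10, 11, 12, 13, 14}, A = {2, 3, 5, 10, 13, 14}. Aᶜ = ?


Aᶜ = U \ A = elements in U but not in A
U = {1, 2, 3, 4, 5, 6, 7, 8, 9, 10, 11, 12, 13, 14}
A = {2, 3, 5, 10, 13, 14}
Aᶜ = {1, 4, 6, 7, 8, 9, 11, 12}

Aᶜ = {1, 4, 6, 7, 8, 9, 11, 12}


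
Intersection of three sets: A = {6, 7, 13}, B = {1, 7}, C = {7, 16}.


A ∩ B = {7}
(A ∩ B) ∩ C = {7}

A ∩ B ∩ C = {7}


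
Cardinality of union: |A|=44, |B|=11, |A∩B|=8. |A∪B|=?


|A ∪ B| = |A| + |B| - |A ∩ B|
= 44 + 11 - 8
= 47

|A ∪ B| = 47


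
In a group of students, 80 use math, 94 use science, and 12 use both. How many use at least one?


|A ∪ B| = |A| + |B| - |A ∩ B|
= 80 + 94 - 12
= 162

|A ∪ B| = 162


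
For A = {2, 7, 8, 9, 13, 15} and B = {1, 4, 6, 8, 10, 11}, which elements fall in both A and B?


A = {2, 7, 8, 9, 13, 15}
B = {1, 4, 6, 8, 10, 11}
Region: in both A and B
Elements: {8}

Elements in both A and B: {8}


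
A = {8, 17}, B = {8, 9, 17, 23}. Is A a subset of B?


A ⊆ B means every element of A is in B.
All elements of A are in B.
So A ⊆ B.

Yes, A ⊆ B


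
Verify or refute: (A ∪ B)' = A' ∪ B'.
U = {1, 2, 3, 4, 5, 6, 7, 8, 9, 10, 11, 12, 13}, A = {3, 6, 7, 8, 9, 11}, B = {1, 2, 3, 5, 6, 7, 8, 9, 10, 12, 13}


LHS: A ∪ B = {1, 2, 3, 5, 6, 7, 8, 9, 10, 11, 12, 13}
(A ∪ B)' = U \ (A ∪ B) = {4}
A' = {1, 2, 4, 5, 10, 12, 13}, B' = {4, 11}
Claimed RHS: A' ∪ B' = {1, 2, 4, 5, 10, 11, 12, 13}
Identity is INVALID: LHS = {4} but the RHS claimed here equals {1, 2, 4, 5, 10, 11, 12, 13}. The correct form is (A ∪ B)' = A' ∩ B'.

Identity is invalid: (A ∪ B)' = {4} but A' ∪ B' = {1, 2, 4, 5, 10, 11, 12, 13}. The correct De Morgan law is (A ∪ B)' = A' ∩ B'.


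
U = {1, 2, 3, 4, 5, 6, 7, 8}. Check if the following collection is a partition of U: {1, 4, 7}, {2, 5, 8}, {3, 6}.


A partition requires: (1) non-empty parts, (2) pairwise disjoint, (3) union = U
Parts: {1, 4, 7}, {2, 5, 8}, {3, 6}
Union of parts: {1, 2, 3, 4, 5, 6, 7, 8}
U = {1, 2, 3, 4, 5, 6, 7, 8}
All non-empty? True
Pairwise disjoint? True
Covers U? True

Yes, valid partition


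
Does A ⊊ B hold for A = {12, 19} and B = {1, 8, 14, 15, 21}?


A ⊂ B requires: A ⊆ B AND A ≠ B.
A ⊆ B? No
A ⊄ B, so A is not a proper subset.

No, A is not a proper subset of B


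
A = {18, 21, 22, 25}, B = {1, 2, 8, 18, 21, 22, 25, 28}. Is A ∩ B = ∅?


Disjoint means A ∩ B = ∅.
A ∩ B = {18, 21, 22, 25}
A ∩ B ≠ ∅, so A and B are NOT disjoint.

No, A and B are not disjoint (A ∩ B = {18, 21, 22, 25})


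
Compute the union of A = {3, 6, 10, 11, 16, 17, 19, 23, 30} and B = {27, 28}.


A ∪ B = all elements in A or B (or both)
A = {3, 6, 10, 11, 16, 17, 19, 23, 30}
B = {27, 28}
A ∪ B = {3, 6, 10, 11, 16, 17, 19, 23, 27, 28, 30}

A ∪ B = {3, 6, 10, 11, 16, 17, 19, 23, 27, 28, 30}


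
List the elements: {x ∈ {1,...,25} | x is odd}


Checking each candidate:
Condition: odd numbers in {1,...,25}
Result = {1, 3, 5, 7, 9, 11, 13, 15, 17, 19, 21, 23, 25}

{1, 3, 5, 7, 9, 11, 13, 15, 17, 19, 21, 23, 25}


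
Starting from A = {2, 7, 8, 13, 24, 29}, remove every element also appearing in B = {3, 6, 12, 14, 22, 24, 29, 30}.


A \ B = elements in A but not in B
A = {2, 7, 8, 13, 24, 29}
B = {3, 6, 12, 14, 22, 24, 29, 30}
Remove from A any elements in B
A \ B = {2, 7, 8, 13}

A \ B = {2, 7, 8, 13}


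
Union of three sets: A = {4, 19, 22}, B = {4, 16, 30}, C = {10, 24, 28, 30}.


A ∪ B = {4, 16, 19, 22, 30}
(A ∪ B) ∪ C = {4, 10, 16, 19, 22, 24, 28, 30}

A ∪ B ∪ C = {4, 10, 16, 19, 22, 24, 28, 30}


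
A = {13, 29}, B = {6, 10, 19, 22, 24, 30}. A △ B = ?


A △ B = (A \ B) ∪ (B \ A) = elements in exactly one of A or B
A \ B = {13, 29}
B \ A = {6, 10, 19, 22, 24, 30}
A △ B = {6, 10, 13, 19, 22, 24, 29, 30}

A △ B = {6, 10, 13, 19, 22, 24, 29, 30}


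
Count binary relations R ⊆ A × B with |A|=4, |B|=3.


A relation from A to B is any subset of A × B.
|A × B| = 4 × 3 = 12
# relations = 2^|A × B| = 2^12 = 4096

Number of relations = 4096


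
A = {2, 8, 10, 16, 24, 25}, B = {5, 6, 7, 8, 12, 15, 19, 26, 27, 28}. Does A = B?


Two sets are equal iff they have exactly the same elements.
A = {2, 8, 10, 16, 24, 25}
B = {5, 6, 7, 8, 12, 15, 19, 26, 27, 28}
Differences: {2, 5, 6, 7, 10, 12, 15, 16, 19, 24, 25, 26, 27, 28}
A ≠ B

No, A ≠ B


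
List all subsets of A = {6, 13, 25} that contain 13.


A subset of A contains 13 iff the remaining 2 elements form any subset of A \ {13}.
Count: 2^(n-1) = 2^2 = 4
Subsets containing 13: {13}, {6, 13}, {13, 25}, {6, 13, 25}

Subsets containing 13 (4 total): {13}, {6, 13}, {13, 25}, {6, 13, 25}


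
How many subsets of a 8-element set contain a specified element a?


Subsets of A containing a correspond to subsets of A \ {a}, which has 7 elements.
Count = 2^(n-1) = 2^7
= 128

Number of subsets containing a = 128


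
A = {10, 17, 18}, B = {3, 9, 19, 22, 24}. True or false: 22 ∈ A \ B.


A = {10, 17, 18}, B = {3, 9, 19, 22, 24}
A \ B = elements in A but not in B
A \ B = {10, 17, 18}
Checking if 22 ∈ A \ B
22 is not in A \ B → False

22 ∉ A \ B


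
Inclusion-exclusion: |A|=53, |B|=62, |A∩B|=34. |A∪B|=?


|A ∪ B| = |A| + |B| - |A ∩ B|
= 53 + 62 - 34
= 81

|A ∪ B| = 81


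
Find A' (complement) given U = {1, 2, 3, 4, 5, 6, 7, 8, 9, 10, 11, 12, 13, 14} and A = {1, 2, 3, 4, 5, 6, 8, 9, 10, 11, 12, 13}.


Aᶜ = U \ A = elements in U but not in A
U = {1, 2, 3, 4, 5, 6, 7, 8, 9, 10, 11, 12, 13, 14}
A = {1, 2, 3, 4, 5, 6, 8, 9, 10, 11, 12, 13}
Aᶜ = {7, 14}

Aᶜ = {7, 14}


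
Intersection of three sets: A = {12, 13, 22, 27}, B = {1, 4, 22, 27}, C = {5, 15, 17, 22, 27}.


A ∩ B = {22, 27}
(A ∩ B) ∩ C = {22, 27}

A ∩ B ∩ C = {22, 27}
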